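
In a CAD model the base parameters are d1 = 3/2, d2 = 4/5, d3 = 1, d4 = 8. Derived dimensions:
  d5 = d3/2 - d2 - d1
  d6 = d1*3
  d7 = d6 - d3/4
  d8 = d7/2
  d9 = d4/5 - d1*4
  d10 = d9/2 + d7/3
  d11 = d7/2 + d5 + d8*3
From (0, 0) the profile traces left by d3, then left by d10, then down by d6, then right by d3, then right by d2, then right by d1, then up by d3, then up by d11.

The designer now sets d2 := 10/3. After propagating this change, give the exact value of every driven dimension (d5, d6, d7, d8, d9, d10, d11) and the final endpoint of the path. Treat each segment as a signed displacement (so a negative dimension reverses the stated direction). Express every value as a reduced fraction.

Apply edit: d2 := 10/3
  d5 = d3/2 - d2 - d1 = -13/3
  d6 = d1*3 = 9/2
  d7 = d6 - d3/4 = 17/4
  d8 = d7/2 = 17/8
  d9 = d4/5 - d1*4 = -22/5
  d10 = d9/2 + d7/3 = -47/60
  d11 = d7/2 + d5 + d8*3 = 25/6
Walk from origin (0, 0):
  seg 1: left by d3 = 1 → (-1, 0)
  seg 2: left by d10 = -47/60 → (-13/60, 0)
  seg 3: down by d6 = 9/2 → (-13/60, -9/2)
  seg 4: right by d3 = 1 → (47/60, -9/2)
  seg 5: right by d2 = 10/3 → (247/60, -9/2)
  seg 6: right by d1 = 3/2 → (337/60, -9/2)
  seg 7: up by d3 = 1 → (337/60, -7/2)
  seg 8: up by d11 = 25/6 → (337/60, 2/3)

d5 = -13/3
d6 = 9/2
d7 = 17/4
d8 = 17/8
d9 = -22/5
d10 = -47/60
d11 = 25/6
endpoint = (337/60, 2/3)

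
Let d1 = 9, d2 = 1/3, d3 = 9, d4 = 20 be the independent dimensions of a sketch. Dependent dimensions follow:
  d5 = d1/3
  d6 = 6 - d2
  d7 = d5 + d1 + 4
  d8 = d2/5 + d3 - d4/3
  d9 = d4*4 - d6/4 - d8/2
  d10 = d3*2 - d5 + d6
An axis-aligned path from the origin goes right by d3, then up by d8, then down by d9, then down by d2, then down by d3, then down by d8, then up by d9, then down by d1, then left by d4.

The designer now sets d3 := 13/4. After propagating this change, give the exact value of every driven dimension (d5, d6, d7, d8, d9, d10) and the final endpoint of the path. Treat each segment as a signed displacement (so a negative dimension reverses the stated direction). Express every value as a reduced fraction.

Apply edit: d3 := 13/4
  d5 = d1/3 = 3
  d6 = 6 - d2 = 17/3
  d7 = d5 + d1 + 4 = 16
  d8 = d2/5 + d3 - d4/3 = -67/20
  d9 = d4*4 - d6/4 - d8/2 = 9631/120
  d10 = d3*2 - d5 + d6 = 55/6
Walk from origin (0, 0):
  seg 1: right by d3 = 13/4 → (13/4, 0)
  seg 2: up by d8 = -67/20 → (13/4, -67/20)
  seg 3: down by d9 = 9631/120 → (13/4, -10033/120)
  seg 4: down by d2 = 1/3 → (13/4, -10073/120)
  seg 5: down by d3 = 13/4 → (13/4, -10463/120)
  seg 6: down by d8 = -67/20 → (13/4, -10061/120)
  seg 7: up by d9 = 9631/120 → (13/4, -43/12)
  seg 8: down by d1 = 9 → (13/4, -151/12)
  seg 9: left by d4 = 20 → (-67/4, -151/12)

d5 = 3
d6 = 17/3
d7 = 16
d8 = -67/20
d9 = 9631/120
d10 = 55/6
endpoint = (-67/4, -151/12)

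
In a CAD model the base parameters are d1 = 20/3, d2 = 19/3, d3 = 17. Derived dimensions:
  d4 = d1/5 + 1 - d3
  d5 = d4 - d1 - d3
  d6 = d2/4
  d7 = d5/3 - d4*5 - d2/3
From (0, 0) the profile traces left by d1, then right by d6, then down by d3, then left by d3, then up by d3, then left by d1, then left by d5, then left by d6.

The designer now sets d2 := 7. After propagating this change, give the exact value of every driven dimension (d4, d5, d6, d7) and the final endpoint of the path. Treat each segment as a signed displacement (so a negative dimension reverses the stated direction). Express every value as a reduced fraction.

Apply edit: d2 := 7
  d4 = d1/5 + 1 - d3 = -44/3
  d5 = d4 - d1 - d3 = -115/3
  d6 = d2/4 = 7/4
  d7 = d5/3 - d4*5 - d2/3 = 524/9
Walk from origin (0, 0):
  seg 1: left by d1 = 20/3 → (-20/3, 0)
  seg 2: right by d6 = 7/4 → (-59/12, 0)
  seg 3: down by d3 = 17 → (-59/12, -17)
  seg 4: left by d3 = 17 → (-263/12, -17)
  seg 5: up by d3 = 17 → (-263/12, 0)
  seg 6: left by d1 = 20/3 → (-343/12, 0)
  seg 7: left by d5 = -115/3 → (39/4, 0)
  seg 8: left by d6 = 7/4 → (8, 0)

d4 = -44/3
d5 = -115/3
d6 = 7/4
d7 = 524/9
endpoint = (8, 0)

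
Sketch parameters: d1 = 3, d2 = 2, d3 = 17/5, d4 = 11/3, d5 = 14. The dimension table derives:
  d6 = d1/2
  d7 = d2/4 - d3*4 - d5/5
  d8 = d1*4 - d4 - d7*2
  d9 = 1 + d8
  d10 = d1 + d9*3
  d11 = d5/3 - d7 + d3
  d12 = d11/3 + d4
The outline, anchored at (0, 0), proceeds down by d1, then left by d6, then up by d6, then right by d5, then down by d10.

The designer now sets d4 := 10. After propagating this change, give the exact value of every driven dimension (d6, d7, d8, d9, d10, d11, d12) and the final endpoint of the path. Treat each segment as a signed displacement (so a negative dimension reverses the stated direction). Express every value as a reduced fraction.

d6 = 3/2
d7 = -159/10
d8 = 169/5
d9 = 174/5
d10 = 537/5
d11 = 719/30
d12 = 1619/90
endpoint = (25/2, -1089/10)

Apply edit: d4 := 10
  d6 = d1/2 = 3/2
  d7 = d2/4 - d3*4 - d5/5 = -159/10
  d8 = d1*4 - d4 - d7*2 = 169/5
  d9 = 1 + d8 = 174/5
  d10 = d1 + d9*3 = 537/5
  d11 = d5/3 - d7 + d3 = 719/30
  d12 = d11/3 + d4 = 1619/90
Walk from origin (0, 0):
  seg 1: down by d1 = 3 → (0, -3)
  seg 2: left by d6 = 3/2 → (-3/2, -3)
  seg 3: up by d6 = 3/2 → (-3/2, -3/2)
  seg 4: right by d5 = 14 → (25/2, -3/2)
  seg 5: down by d10 = 537/5 → (25/2, -1089/10)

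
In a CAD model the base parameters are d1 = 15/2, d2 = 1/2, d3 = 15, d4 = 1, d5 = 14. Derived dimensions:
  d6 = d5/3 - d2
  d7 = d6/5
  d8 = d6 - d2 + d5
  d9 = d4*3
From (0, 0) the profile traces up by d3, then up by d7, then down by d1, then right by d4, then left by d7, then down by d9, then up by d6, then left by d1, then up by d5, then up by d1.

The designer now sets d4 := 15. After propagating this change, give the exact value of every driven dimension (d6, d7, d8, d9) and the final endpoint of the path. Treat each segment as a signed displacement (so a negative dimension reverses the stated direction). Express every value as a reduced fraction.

d6 = 25/6
d7 = 5/6
d8 = 53/3
d9 = 45
endpoint = (20/3, -11)

Apply edit: d4 := 15
  d6 = d5/3 - d2 = 25/6
  d7 = d6/5 = 5/6
  d8 = d6 - d2 + d5 = 53/3
  d9 = d4*3 = 45
Walk from origin (0, 0):
  seg 1: up by d3 = 15 → (0, 15)
  seg 2: up by d7 = 5/6 → (0, 95/6)
  seg 3: down by d1 = 15/2 → (0, 25/3)
  seg 4: right by d4 = 15 → (15, 25/3)
  seg 5: left by d7 = 5/6 → (85/6, 25/3)
  seg 6: down by d9 = 45 → (85/6, -110/3)
  seg 7: up by d6 = 25/6 → (85/6, -65/2)
  seg 8: left by d1 = 15/2 → (20/3, -65/2)
  seg 9: up by d5 = 14 → (20/3, -37/2)
  seg 10: up by d1 = 15/2 → (20/3, -11)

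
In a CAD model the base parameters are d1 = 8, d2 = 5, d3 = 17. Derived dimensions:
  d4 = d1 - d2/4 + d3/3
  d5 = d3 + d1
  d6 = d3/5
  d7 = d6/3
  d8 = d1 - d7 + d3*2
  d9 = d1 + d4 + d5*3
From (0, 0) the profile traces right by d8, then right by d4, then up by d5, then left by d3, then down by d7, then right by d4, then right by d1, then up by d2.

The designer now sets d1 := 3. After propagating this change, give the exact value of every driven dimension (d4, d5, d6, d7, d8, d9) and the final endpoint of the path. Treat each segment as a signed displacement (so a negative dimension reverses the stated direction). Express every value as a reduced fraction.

d4 = 89/12
d5 = 20
d6 = 17/5
d7 = 17/15
d8 = 538/15
d9 = 845/12
endpoint = (367/10, 358/15)

Apply edit: d1 := 3
  d4 = d1 - d2/4 + d3/3 = 89/12
  d5 = d3 + d1 = 20
  d6 = d3/5 = 17/5
  d7 = d6/3 = 17/15
  d8 = d1 - d7 + d3*2 = 538/15
  d9 = d1 + d4 + d5*3 = 845/12
Walk from origin (0, 0):
  seg 1: right by d8 = 538/15 → (538/15, 0)
  seg 2: right by d4 = 89/12 → (2597/60, 0)
  seg 3: up by d5 = 20 → (2597/60, 20)
  seg 4: left by d3 = 17 → (1577/60, 20)
  seg 5: down by d7 = 17/15 → (1577/60, 283/15)
  seg 6: right by d4 = 89/12 → (337/10, 283/15)
  seg 7: right by d1 = 3 → (367/10, 283/15)
  seg 8: up by d2 = 5 → (367/10, 358/15)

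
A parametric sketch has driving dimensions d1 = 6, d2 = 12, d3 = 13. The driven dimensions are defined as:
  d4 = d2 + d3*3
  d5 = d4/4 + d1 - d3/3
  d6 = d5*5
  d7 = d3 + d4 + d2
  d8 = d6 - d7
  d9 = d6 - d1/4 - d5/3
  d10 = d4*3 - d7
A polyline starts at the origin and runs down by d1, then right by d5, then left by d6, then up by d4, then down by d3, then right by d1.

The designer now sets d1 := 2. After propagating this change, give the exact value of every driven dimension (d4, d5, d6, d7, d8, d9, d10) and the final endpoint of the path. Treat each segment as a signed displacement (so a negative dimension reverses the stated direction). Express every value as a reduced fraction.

d4 = 51
d5 = 125/12
d6 = 625/12
d7 = 76
d8 = -287/12
d9 = 433/9
d10 = 77
endpoint = (-119/3, 36)

Apply edit: d1 := 2
  d4 = d2 + d3*3 = 51
  d5 = d4/4 + d1 - d3/3 = 125/12
  d6 = d5*5 = 625/12
  d7 = d3 + d4 + d2 = 76
  d8 = d6 - d7 = -287/12
  d9 = d6 - d1/4 - d5/3 = 433/9
  d10 = d4*3 - d7 = 77
Walk from origin (0, 0):
  seg 1: down by d1 = 2 → (0, -2)
  seg 2: right by d5 = 125/12 → (125/12, -2)
  seg 3: left by d6 = 625/12 → (-125/3, -2)
  seg 4: up by d4 = 51 → (-125/3, 49)
  seg 5: down by d3 = 13 → (-125/3, 36)
  seg 6: right by d1 = 2 → (-119/3, 36)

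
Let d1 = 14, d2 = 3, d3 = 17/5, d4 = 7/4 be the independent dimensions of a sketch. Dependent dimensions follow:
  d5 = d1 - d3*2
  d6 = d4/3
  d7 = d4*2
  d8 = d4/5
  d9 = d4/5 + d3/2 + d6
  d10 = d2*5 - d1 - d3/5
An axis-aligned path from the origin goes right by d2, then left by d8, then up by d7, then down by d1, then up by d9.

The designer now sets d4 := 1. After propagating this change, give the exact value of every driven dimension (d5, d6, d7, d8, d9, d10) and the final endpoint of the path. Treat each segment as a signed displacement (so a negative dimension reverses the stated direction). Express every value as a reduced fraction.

d5 = 36/5
d6 = 1/3
d7 = 2
d8 = 1/5
d9 = 67/30
d10 = 8/25
endpoint = (14/5, -293/30)

Apply edit: d4 := 1
  d5 = d1 - d3*2 = 36/5
  d6 = d4/3 = 1/3
  d7 = d4*2 = 2
  d8 = d4/5 = 1/5
  d9 = d4/5 + d3/2 + d6 = 67/30
  d10 = d2*5 - d1 - d3/5 = 8/25
Walk from origin (0, 0):
  seg 1: right by d2 = 3 → (3, 0)
  seg 2: left by d8 = 1/5 → (14/5, 0)
  seg 3: up by d7 = 2 → (14/5, 2)
  seg 4: down by d1 = 14 → (14/5, -12)
  seg 5: up by d9 = 67/30 → (14/5, -293/30)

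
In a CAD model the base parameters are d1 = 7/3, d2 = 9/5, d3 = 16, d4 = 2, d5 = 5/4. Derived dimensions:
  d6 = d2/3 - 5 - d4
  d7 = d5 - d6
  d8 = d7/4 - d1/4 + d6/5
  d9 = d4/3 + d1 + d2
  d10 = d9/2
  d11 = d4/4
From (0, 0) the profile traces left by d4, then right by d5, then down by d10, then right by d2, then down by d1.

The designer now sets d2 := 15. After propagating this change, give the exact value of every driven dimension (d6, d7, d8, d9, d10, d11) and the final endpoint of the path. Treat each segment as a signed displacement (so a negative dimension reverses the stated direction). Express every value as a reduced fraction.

Apply edit: d2 := 15
  d6 = d2/3 - 5 - d4 = -2
  d7 = d5 - d6 = 13/4
  d8 = d7/4 - d1/4 + d6/5 = -41/240
  d9 = d4/3 + d1 + d2 = 18
  d10 = d9/2 = 9
  d11 = d4/4 = 1/2
Walk from origin (0, 0):
  seg 1: left by d4 = 2 → (-2, 0)
  seg 2: right by d5 = 5/4 → (-3/4, 0)
  seg 3: down by d10 = 9 → (-3/4, -9)
  seg 4: right by d2 = 15 → (57/4, -9)
  seg 5: down by d1 = 7/3 → (57/4, -34/3)

d6 = -2
d7 = 13/4
d8 = -41/240
d9 = 18
d10 = 9
d11 = 1/2
endpoint = (57/4, -34/3)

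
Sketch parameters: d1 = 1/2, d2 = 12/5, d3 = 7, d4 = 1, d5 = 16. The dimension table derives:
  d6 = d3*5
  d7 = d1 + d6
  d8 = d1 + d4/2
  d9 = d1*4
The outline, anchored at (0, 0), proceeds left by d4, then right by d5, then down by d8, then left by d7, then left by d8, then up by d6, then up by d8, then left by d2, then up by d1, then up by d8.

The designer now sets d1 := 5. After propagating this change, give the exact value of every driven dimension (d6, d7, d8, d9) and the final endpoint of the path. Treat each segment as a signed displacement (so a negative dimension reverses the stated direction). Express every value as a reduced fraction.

Apply edit: d1 := 5
  d6 = d3*5 = 35
  d7 = d1 + d6 = 40
  d8 = d1 + d4/2 = 11/2
  d9 = d1*4 = 20
Walk from origin (0, 0):
  seg 1: left by d4 = 1 → (-1, 0)
  seg 2: right by d5 = 16 → (15, 0)
  seg 3: down by d8 = 11/2 → (15, -11/2)
  seg 4: left by d7 = 40 → (-25, -11/2)
  seg 5: left by d8 = 11/2 → (-61/2, -11/2)
  seg 6: up by d6 = 35 → (-61/2, 59/2)
  seg 7: up by d8 = 11/2 → (-61/2, 35)
  seg 8: left by d2 = 12/5 → (-329/10, 35)
  seg 9: up by d1 = 5 → (-329/10, 40)
  seg 10: up by d8 = 11/2 → (-329/10, 91/2)

d6 = 35
d7 = 40
d8 = 11/2
d9 = 20
endpoint = (-329/10, 91/2)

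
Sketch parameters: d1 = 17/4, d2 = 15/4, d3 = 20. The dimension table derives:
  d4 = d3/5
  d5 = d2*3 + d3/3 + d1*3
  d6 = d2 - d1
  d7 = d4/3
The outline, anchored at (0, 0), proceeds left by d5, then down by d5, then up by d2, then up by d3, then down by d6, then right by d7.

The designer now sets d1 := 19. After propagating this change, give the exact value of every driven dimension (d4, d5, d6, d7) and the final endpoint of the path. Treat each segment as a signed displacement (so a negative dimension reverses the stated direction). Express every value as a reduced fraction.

d4 = 4
d5 = 899/12
d6 = -61/4
d7 = 4/3
endpoint = (-883/12, -431/12)

Apply edit: d1 := 19
  d4 = d3/5 = 4
  d5 = d2*3 + d3/3 + d1*3 = 899/12
  d6 = d2 - d1 = -61/4
  d7 = d4/3 = 4/3
Walk from origin (0, 0):
  seg 1: left by d5 = 899/12 → (-899/12, 0)
  seg 2: down by d5 = 899/12 → (-899/12, -899/12)
  seg 3: up by d2 = 15/4 → (-899/12, -427/6)
  seg 4: up by d3 = 20 → (-899/12, -307/6)
  seg 5: down by d6 = -61/4 → (-899/12, -431/12)
  seg 6: right by d7 = 4/3 → (-883/12, -431/12)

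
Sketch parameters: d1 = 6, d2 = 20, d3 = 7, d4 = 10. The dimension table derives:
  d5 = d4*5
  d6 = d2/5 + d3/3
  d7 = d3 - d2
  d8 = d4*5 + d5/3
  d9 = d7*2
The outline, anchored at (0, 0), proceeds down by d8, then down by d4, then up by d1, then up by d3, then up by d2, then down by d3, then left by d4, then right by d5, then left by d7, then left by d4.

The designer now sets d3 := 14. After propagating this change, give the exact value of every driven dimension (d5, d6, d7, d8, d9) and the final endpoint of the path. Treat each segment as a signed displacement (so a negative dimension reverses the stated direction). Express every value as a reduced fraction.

Apply edit: d3 := 14
  d5 = d4*5 = 50
  d6 = d2/5 + d3/3 = 26/3
  d7 = d3 - d2 = -6
  d8 = d4*5 + d5/3 = 200/3
  d9 = d7*2 = -12
Walk from origin (0, 0):
  seg 1: down by d8 = 200/3 → (0, -200/3)
  seg 2: down by d4 = 10 → (0, -230/3)
  seg 3: up by d1 = 6 → (0, -212/3)
  seg 4: up by d3 = 14 → (0, -170/3)
  seg 5: up by d2 = 20 → (0, -110/3)
  seg 6: down by d3 = 14 → (0, -152/3)
  seg 7: left by d4 = 10 → (-10, -152/3)
  seg 8: right by d5 = 50 → (40, -152/3)
  seg 9: left by d7 = -6 → (46, -152/3)
  seg 10: left by d4 = 10 → (36, -152/3)

d5 = 50
d6 = 26/3
d7 = -6
d8 = 200/3
d9 = -12
endpoint = (36, -152/3)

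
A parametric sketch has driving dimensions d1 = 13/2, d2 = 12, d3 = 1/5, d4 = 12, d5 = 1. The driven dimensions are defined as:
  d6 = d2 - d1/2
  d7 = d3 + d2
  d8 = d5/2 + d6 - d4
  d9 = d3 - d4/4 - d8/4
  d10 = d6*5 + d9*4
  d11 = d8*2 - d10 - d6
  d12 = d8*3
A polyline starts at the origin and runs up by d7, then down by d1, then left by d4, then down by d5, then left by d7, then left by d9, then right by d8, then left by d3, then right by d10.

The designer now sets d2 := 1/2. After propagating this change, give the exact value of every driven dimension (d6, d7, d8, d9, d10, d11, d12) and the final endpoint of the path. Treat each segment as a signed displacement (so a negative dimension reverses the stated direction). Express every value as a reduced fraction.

Apply edit: d2 := 1/2
  d6 = d2 - d1/2 = -11/4
  d7 = d3 + d2 = 7/10
  d8 = d5/2 + d6 - d4 = -57/4
  d9 = d3 - d4/4 - d8/4 = 61/80
  d10 = d6*5 + d9*4 = -107/10
  d11 = d8*2 - d10 - d6 = -301/20
  d12 = d8*3 = -171/4
Walk from origin (0, 0):
  seg 1: up by d7 = 7/10 → (0, 7/10)
  seg 2: down by d1 = 13/2 → (0, -29/5)
  seg 3: left by d4 = 12 → (-12, -29/5)
  seg 4: down by d5 = 1 → (-12, -34/5)
  seg 5: left by d7 = 7/10 → (-127/10, -34/5)
  seg 6: left by d9 = 61/80 → (-1077/80, -34/5)
  seg 7: right by d8 = -57/4 → (-2217/80, -34/5)
  seg 8: left by d3 = 1/5 → (-2233/80, -34/5)
  seg 9: right by d10 = -107/10 → (-3089/80, -34/5)

d6 = -11/4
d7 = 7/10
d8 = -57/4
d9 = 61/80
d10 = -107/10
d11 = -301/20
d12 = -171/4
endpoint = (-3089/80, -34/5)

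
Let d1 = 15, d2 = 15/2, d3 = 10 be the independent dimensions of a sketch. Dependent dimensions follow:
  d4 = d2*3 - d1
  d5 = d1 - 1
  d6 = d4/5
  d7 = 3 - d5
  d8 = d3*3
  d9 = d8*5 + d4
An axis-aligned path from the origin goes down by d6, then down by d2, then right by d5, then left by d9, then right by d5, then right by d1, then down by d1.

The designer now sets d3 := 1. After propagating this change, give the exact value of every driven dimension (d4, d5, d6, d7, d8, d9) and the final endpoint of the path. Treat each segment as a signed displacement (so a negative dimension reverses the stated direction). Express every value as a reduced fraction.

d4 = 15/2
d5 = 14
d6 = 3/2
d7 = -11
d8 = 3
d9 = 45/2
endpoint = (41/2, -24)

Apply edit: d3 := 1
  d4 = d2*3 - d1 = 15/2
  d5 = d1 - 1 = 14
  d6 = d4/5 = 3/2
  d7 = 3 - d5 = -11
  d8 = d3*3 = 3
  d9 = d8*5 + d4 = 45/2
Walk from origin (0, 0):
  seg 1: down by d6 = 3/2 → (0, -3/2)
  seg 2: down by d2 = 15/2 → (0, -9)
  seg 3: right by d5 = 14 → (14, -9)
  seg 4: left by d9 = 45/2 → (-17/2, -9)
  seg 5: right by d5 = 14 → (11/2, -9)
  seg 6: right by d1 = 15 → (41/2, -9)
  seg 7: down by d1 = 15 → (41/2, -24)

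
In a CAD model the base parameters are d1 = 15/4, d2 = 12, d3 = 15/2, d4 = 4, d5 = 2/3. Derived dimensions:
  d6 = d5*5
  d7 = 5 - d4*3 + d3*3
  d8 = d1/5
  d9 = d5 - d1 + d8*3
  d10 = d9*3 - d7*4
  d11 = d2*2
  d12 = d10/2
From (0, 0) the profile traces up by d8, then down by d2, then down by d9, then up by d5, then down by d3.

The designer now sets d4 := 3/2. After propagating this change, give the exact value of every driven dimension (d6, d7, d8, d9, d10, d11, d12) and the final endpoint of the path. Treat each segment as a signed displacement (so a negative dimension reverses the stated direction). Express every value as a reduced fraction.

Apply edit: d4 := 3/2
  d6 = d5*5 = 10/3
  d7 = 5 - d4*3 + d3*3 = 23
  d8 = d1/5 = 3/4
  d9 = d5 - d1 + d8*3 = -5/6
  d10 = d9*3 - d7*4 = -189/2
  d11 = d2*2 = 24
  d12 = d10/2 = -189/4
Walk from origin (0, 0):
  seg 1: up by d8 = 3/4 → (0, 3/4)
  seg 2: down by d2 = 12 → (0, -45/4)
  seg 3: down by d9 = -5/6 → (0, -125/12)
  seg 4: up by d5 = 2/3 → (0, -39/4)
  seg 5: down by d3 = 15/2 → (0, -69/4)

d6 = 10/3
d7 = 23
d8 = 3/4
d9 = -5/6
d10 = -189/2
d11 = 24
d12 = -189/4
endpoint = (0, -69/4)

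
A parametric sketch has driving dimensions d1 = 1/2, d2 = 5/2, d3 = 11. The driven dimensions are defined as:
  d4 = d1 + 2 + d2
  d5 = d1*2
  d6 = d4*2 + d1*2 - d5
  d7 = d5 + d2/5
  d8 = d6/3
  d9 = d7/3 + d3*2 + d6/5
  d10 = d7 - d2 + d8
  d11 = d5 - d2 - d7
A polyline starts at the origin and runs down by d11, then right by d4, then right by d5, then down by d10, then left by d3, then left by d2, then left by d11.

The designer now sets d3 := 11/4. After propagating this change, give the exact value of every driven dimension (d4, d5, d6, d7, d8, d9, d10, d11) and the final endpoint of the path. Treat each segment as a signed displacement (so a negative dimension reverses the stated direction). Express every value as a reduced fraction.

Apply edit: d3 := 11/4
  d4 = d1 + 2 + d2 = 5
  d5 = d1*2 = 1
  d6 = d4*2 + d1*2 - d5 = 10
  d7 = d5 + d2/5 = 3/2
  d8 = d6/3 = 10/3
  d9 = d7/3 + d3*2 + d6/5 = 8
  d10 = d7 - d2 + d8 = 7/3
  d11 = d5 - d2 - d7 = -3
Walk from origin (0, 0):
  seg 1: down by d11 = -3 → (0, 3)
  seg 2: right by d4 = 5 → (5, 3)
  seg 3: right by d5 = 1 → (6, 3)
  seg 4: down by d10 = 7/3 → (6, 2/3)
  seg 5: left by d3 = 11/4 → (13/4, 2/3)
  seg 6: left by d2 = 5/2 → (3/4, 2/3)
  seg 7: left by d11 = -3 → (15/4, 2/3)

d4 = 5
d5 = 1
d6 = 10
d7 = 3/2
d8 = 10/3
d9 = 8
d10 = 7/3
d11 = -3
endpoint = (15/4, 2/3)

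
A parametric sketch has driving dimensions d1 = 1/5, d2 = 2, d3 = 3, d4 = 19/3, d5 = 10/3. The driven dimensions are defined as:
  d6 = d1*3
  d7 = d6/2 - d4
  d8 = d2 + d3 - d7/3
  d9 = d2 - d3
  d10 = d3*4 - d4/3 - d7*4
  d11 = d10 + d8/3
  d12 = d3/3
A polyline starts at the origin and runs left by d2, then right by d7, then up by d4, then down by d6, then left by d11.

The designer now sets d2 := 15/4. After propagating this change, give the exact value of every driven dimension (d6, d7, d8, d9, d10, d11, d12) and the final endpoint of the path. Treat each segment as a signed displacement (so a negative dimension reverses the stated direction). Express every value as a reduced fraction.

Apply edit: d2 := 15/4
  d6 = d1*3 = 3/5
  d7 = d6/2 - d4 = -181/30
  d8 = d2 + d3 - d7/3 = 1577/180
  d9 = d2 - d3 = 3/4
  d10 = d3*4 - d4/3 - d7*4 = 1531/45
  d11 = d10 + d8/3 = 19949/540
  d12 = d3/3 = 1
Walk from origin (0, 0):
  seg 1: left by d2 = 15/4 → (-15/4, 0)
  seg 2: right by d7 = -181/30 → (-587/60, 0)
  seg 3: up by d4 = 19/3 → (-587/60, 19/3)
  seg 4: down by d6 = 3/5 → (-587/60, 86/15)
  seg 5: left by d11 = 19949/540 → (-6308/135, 86/15)

d6 = 3/5
d7 = -181/30
d8 = 1577/180
d9 = 3/4
d10 = 1531/45
d11 = 19949/540
d12 = 1
endpoint = (-6308/135, 86/15)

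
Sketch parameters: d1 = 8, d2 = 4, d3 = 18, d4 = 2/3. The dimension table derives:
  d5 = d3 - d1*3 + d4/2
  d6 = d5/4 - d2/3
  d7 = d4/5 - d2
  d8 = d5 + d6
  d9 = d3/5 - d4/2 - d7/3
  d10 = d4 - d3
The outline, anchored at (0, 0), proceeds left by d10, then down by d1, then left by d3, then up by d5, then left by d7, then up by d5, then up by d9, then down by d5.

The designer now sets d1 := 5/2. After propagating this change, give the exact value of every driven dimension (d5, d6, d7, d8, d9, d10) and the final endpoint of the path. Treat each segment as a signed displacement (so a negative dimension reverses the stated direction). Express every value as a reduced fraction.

Apply edit: d1 := 5/2
  d5 = d3 - d1*3 + d4/2 = 65/6
  d6 = d5/4 - d2/3 = 11/8
  d7 = d4/5 - d2 = -58/15
  d8 = d5 + d6 = 293/24
  d9 = d3/5 - d4/2 - d7/3 = 41/9
  d10 = d4 - d3 = -52/3
Walk from origin (0, 0):
  seg 1: left by d10 = -52/3 → (52/3, 0)
  seg 2: down by d1 = 5/2 → (52/3, -5/2)
  seg 3: left by d3 = 18 → (-2/3, -5/2)
  seg 4: up by d5 = 65/6 → (-2/3, 25/3)
  seg 5: left by d7 = -58/15 → (16/5, 25/3)
  seg 6: up by d5 = 65/6 → (16/5, 115/6)
  seg 7: up by d9 = 41/9 → (16/5, 427/18)
  seg 8: down by d5 = 65/6 → (16/5, 116/9)

d5 = 65/6
d6 = 11/8
d7 = -58/15
d8 = 293/24
d9 = 41/9
d10 = -52/3
endpoint = (16/5, 116/9)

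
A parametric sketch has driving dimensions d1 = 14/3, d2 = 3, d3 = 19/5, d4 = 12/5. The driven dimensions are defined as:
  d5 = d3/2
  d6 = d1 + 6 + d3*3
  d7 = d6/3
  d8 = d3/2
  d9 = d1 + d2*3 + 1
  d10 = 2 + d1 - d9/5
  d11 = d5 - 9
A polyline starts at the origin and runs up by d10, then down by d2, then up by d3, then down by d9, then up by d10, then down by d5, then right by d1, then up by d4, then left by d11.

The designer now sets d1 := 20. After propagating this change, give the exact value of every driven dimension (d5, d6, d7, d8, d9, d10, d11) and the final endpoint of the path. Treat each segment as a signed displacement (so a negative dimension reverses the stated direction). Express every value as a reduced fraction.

d5 = 19/10
d6 = 187/5
d7 = 187/15
d8 = 19/10
d9 = 30
d10 = 16
d11 = -71/10
endpoint = (271/10, 33/10)

Apply edit: d1 := 20
  d5 = d3/2 = 19/10
  d6 = d1 + 6 + d3*3 = 187/5
  d7 = d6/3 = 187/15
  d8 = d3/2 = 19/10
  d9 = d1 + d2*3 + 1 = 30
  d10 = 2 + d1 - d9/5 = 16
  d11 = d5 - 9 = -71/10
Walk from origin (0, 0):
  seg 1: up by d10 = 16 → (0, 16)
  seg 2: down by d2 = 3 → (0, 13)
  seg 3: up by d3 = 19/5 → (0, 84/5)
  seg 4: down by d9 = 30 → (0, -66/5)
  seg 5: up by d10 = 16 → (0, 14/5)
  seg 6: down by d5 = 19/10 → (0, 9/10)
  seg 7: right by d1 = 20 → (20, 9/10)
  seg 8: up by d4 = 12/5 → (20, 33/10)
  seg 9: left by d11 = -71/10 → (271/10, 33/10)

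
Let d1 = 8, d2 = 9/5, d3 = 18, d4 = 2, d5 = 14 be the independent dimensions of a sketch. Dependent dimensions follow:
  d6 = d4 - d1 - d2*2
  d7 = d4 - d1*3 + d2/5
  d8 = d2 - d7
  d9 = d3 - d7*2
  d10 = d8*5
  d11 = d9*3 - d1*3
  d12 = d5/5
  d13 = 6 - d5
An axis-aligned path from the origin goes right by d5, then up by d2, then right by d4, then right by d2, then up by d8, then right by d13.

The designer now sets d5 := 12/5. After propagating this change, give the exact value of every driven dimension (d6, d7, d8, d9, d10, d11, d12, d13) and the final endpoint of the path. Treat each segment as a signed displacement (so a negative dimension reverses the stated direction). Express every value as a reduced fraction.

Apply edit: d5 := 12/5
  d6 = d4 - d1 - d2*2 = -48/5
  d7 = d4 - d1*3 + d2/5 = -541/25
  d8 = d2 - d7 = 586/25
  d9 = d3 - d7*2 = 1532/25
  d10 = d8*5 = 586/5
  d11 = d9*3 - d1*3 = 3996/25
  d12 = d5/5 = 12/25
  d13 = 6 - d5 = 18/5
Walk from origin (0, 0):
  seg 1: right by d5 = 12/5 → (12/5, 0)
  seg 2: up by d2 = 9/5 → (12/5, 9/5)
  seg 3: right by d4 = 2 → (22/5, 9/5)
  seg 4: right by d2 = 9/5 → (31/5, 9/5)
  seg 5: up by d8 = 586/25 → (31/5, 631/25)
  seg 6: right by d13 = 18/5 → (49/5, 631/25)

d6 = -48/5
d7 = -541/25
d8 = 586/25
d9 = 1532/25
d10 = 586/5
d11 = 3996/25
d12 = 12/25
d13 = 18/5
endpoint = (49/5, 631/25)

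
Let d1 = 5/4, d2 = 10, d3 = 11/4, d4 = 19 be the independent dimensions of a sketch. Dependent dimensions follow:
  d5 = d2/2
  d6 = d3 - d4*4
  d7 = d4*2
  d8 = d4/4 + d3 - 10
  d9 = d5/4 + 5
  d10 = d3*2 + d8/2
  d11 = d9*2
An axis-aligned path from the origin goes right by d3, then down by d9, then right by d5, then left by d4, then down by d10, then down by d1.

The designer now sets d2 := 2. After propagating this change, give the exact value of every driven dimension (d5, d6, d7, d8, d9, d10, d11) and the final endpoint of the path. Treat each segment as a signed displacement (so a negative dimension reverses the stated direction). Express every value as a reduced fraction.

d5 = 1
d6 = -293/4
d7 = 38
d8 = -5/2
d9 = 21/4
d10 = 17/4
d11 = 21/2
endpoint = (-61/4, -43/4)

Apply edit: d2 := 2
  d5 = d2/2 = 1
  d6 = d3 - d4*4 = -293/4
  d7 = d4*2 = 38
  d8 = d4/4 + d3 - 10 = -5/2
  d9 = d5/4 + 5 = 21/4
  d10 = d3*2 + d8/2 = 17/4
  d11 = d9*2 = 21/2
Walk from origin (0, 0):
  seg 1: right by d3 = 11/4 → (11/4, 0)
  seg 2: down by d9 = 21/4 → (11/4, -21/4)
  seg 3: right by d5 = 1 → (15/4, -21/4)
  seg 4: left by d4 = 19 → (-61/4, -21/4)
  seg 5: down by d10 = 17/4 → (-61/4, -19/2)
  seg 6: down by d1 = 5/4 → (-61/4, -43/4)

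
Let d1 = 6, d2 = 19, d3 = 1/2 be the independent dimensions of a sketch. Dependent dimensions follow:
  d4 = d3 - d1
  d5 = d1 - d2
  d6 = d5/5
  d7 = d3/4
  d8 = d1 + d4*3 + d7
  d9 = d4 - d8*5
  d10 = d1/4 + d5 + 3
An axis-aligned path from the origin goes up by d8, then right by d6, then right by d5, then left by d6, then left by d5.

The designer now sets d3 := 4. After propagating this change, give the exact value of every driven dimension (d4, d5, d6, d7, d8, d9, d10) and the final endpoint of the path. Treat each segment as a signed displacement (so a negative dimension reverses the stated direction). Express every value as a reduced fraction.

d4 = -2
d5 = -13
d6 = -13/5
d7 = 1
d8 = 1
d9 = -7
d10 = -17/2
endpoint = (0, 1)

Apply edit: d3 := 4
  d4 = d3 - d1 = -2
  d5 = d1 - d2 = -13
  d6 = d5/5 = -13/5
  d7 = d3/4 = 1
  d8 = d1 + d4*3 + d7 = 1
  d9 = d4 - d8*5 = -7
  d10 = d1/4 + d5 + 3 = -17/2
Walk from origin (0, 0):
  seg 1: up by d8 = 1 → (0, 1)
  seg 2: right by d6 = -13/5 → (-13/5, 1)
  seg 3: right by d5 = -13 → (-78/5, 1)
  seg 4: left by d6 = -13/5 → (-13, 1)
  seg 5: left by d5 = -13 → (0, 1)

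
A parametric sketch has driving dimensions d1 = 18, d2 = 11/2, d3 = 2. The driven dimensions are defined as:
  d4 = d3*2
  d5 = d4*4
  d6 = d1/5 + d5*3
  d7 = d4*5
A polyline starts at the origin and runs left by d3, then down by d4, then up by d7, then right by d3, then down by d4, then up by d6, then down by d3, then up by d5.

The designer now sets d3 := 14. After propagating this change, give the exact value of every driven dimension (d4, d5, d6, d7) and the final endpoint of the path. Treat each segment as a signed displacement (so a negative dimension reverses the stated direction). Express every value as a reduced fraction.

Apply edit: d3 := 14
  d4 = d3*2 = 28
  d5 = d4*4 = 112
  d6 = d1/5 + d5*3 = 1698/5
  d7 = d4*5 = 140
Walk from origin (0, 0):
  seg 1: left by d3 = 14 → (-14, 0)
  seg 2: down by d4 = 28 → (-14, -28)
  seg 3: up by d7 = 140 → (-14, 112)
  seg 4: right by d3 = 14 → (0, 112)
  seg 5: down by d4 = 28 → (0, 84)
  seg 6: up by d6 = 1698/5 → (0, 2118/5)
  seg 7: down by d3 = 14 → (0, 2048/5)
  seg 8: up by d5 = 112 → (0, 2608/5)

d4 = 28
d5 = 112
d6 = 1698/5
d7 = 140
endpoint = (0, 2608/5)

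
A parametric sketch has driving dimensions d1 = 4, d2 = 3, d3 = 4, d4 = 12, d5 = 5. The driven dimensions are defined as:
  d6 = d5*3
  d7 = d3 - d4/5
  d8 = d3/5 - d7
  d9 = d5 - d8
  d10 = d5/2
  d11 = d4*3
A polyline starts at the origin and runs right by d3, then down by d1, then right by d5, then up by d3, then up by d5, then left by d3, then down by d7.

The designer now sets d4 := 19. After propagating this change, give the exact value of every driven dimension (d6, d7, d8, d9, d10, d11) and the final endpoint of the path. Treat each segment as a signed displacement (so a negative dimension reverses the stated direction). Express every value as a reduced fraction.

Apply edit: d4 := 19
  d6 = d5*3 = 15
  d7 = d3 - d4/5 = 1/5
  d8 = d3/5 - d7 = 3/5
  d9 = d5 - d8 = 22/5
  d10 = d5/2 = 5/2
  d11 = d4*3 = 57
Walk from origin (0, 0):
  seg 1: right by d3 = 4 → (4, 0)
  seg 2: down by d1 = 4 → (4, -4)
  seg 3: right by d5 = 5 → (9, -4)
  seg 4: up by d3 = 4 → (9, 0)
  seg 5: up by d5 = 5 → (9, 5)
  seg 6: left by d3 = 4 → (5, 5)
  seg 7: down by d7 = 1/5 → (5, 24/5)

d6 = 15
d7 = 1/5
d8 = 3/5
d9 = 22/5
d10 = 5/2
d11 = 57
endpoint = (5, 24/5)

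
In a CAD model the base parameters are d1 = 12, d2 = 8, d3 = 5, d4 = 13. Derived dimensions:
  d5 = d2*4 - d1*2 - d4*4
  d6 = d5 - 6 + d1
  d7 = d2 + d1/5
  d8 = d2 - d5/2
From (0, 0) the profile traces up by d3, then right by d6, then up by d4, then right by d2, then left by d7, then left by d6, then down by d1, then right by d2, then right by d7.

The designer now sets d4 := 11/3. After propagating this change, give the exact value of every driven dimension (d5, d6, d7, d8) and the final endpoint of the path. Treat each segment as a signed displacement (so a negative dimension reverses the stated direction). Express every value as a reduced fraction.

d5 = -20/3
d6 = -2/3
d7 = 52/5
d8 = 34/3
endpoint = (16, -10/3)

Apply edit: d4 := 11/3
  d5 = d2*4 - d1*2 - d4*4 = -20/3
  d6 = d5 - 6 + d1 = -2/3
  d7 = d2 + d1/5 = 52/5
  d8 = d2 - d5/2 = 34/3
Walk from origin (0, 0):
  seg 1: up by d3 = 5 → (0, 5)
  seg 2: right by d6 = -2/3 → (-2/3, 5)
  seg 3: up by d4 = 11/3 → (-2/3, 26/3)
  seg 4: right by d2 = 8 → (22/3, 26/3)
  seg 5: left by d7 = 52/5 → (-46/15, 26/3)
  seg 6: left by d6 = -2/3 → (-12/5, 26/3)
  seg 7: down by d1 = 12 → (-12/5, -10/3)
  seg 8: right by d2 = 8 → (28/5, -10/3)
  seg 9: right by d7 = 52/5 → (16, -10/3)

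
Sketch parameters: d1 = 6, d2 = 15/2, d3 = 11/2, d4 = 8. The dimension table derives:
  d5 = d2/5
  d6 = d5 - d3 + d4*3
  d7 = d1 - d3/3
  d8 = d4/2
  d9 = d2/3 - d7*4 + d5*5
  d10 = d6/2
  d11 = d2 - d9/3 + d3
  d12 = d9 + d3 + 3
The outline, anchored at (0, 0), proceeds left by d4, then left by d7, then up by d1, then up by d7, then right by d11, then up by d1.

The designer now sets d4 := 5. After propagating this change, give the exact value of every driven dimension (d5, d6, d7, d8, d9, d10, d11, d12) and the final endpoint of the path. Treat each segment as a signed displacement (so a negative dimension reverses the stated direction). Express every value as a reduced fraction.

d5 = 3/2
d6 = 11
d7 = 25/6
d8 = 5/2
d9 = -20/3
d10 = 11/2
d11 = 137/9
d12 = 11/6
endpoint = (109/18, 97/6)

Apply edit: d4 := 5
  d5 = d2/5 = 3/2
  d6 = d5 - d3 + d4*3 = 11
  d7 = d1 - d3/3 = 25/6
  d8 = d4/2 = 5/2
  d9 = d2/3 - d7*4 + d5*5 = -20/3
  d10 = d6/2 = 11/2
  d11 = d2 - d9/3 + d3 = 137/9
  d12 = d9 + d3 + 3 = 11/6
Walk from origin (0, 0):
  seg 1: left by d4 = 5 → (-5, 0)
  seg 2: left by d7 = 25/6 → (-55/6, 0)
  seg 3: up by d1 = 6 → (-55/6, 6)
  seg 4: up by d7 = 25/6 → (-55/6, 61/6)
  seg 5: right by d11 = 137/9 → (109/18, 61/6)
  seg 6: up by d1 = 6 → (109/18, 97/6)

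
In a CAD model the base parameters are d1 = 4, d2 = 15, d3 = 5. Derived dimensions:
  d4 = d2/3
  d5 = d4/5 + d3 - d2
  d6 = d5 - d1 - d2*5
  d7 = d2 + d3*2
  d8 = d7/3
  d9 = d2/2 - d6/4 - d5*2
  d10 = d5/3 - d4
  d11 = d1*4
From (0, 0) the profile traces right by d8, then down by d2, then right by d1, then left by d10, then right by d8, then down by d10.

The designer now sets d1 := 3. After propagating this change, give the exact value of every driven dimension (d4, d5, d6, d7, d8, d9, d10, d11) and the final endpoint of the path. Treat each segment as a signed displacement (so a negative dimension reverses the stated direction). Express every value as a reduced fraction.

Apply edit: d1 := 3
  d4 = d2/3 = 5
  d5 = d4/5 + d3 - d2 = -9
  d6 = d5 - d1 - d2*5 = -87
  d7 = d2 + d3*2 = 25
  d8 = d7/3 = 25/3
  d9 = d2/2 - d6/4 - d5*2 = 189/4
  d10 = d5/3 - d4 = -8
  d11 = d1*4 = 12
Walk from origin (0, 0):
  seg 1: right by d8 = 25/3 → (25/3, 0)
  seg 2: down by d2 = 15 → (25/3, -15)
  seg 3: right by d1 = 3 → (34/3, -15)
  seg 4: left by d10 = -8 → (58/3, -15)
  seg 5: right by d8 = 25/3 → (83/3, -15)
  seg 6: down by d10 = -8 → (83/3, -7)

d4 = 5
d5 = -9
d6 = -87
d7 = 25
d8 = 25/3
d9 = 189/4
d10 = -8
d11 = 12
endpoint = (83/3, -7)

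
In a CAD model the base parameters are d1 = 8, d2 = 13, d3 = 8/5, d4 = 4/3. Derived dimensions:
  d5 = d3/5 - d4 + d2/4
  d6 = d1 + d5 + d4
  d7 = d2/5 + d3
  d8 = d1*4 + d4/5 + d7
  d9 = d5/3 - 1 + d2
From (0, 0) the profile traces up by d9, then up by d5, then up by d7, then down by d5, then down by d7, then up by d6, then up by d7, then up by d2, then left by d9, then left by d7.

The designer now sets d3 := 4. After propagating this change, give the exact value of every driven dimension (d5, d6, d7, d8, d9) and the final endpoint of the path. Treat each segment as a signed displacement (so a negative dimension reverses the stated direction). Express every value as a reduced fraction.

d5 = 163/60
d6 = 241/20
d7 = 33/5
d8 = 583/15
d9 = 2323/180
endpoint = (-3511/180, 401/9)

Apply edit: d3 := 4
  d5 = d3/5 - d4 + d2/4 = 163/60
  d6 = d1 + d5 + d4 = 241/20
  d7 = d2/5 + d3 = 33/5
  d8 = d1*4 + d4/5 + d7 = 583/15
  d9 = d5/3 - 1 + d2 = 2323/180
Walk from origin (0, 0):
  seg 1: up by d9 = 2323/180 → (0, 2323/180)
  seg 2: up by d5 = 163/60 → (0, 703/45)
  seg 3: up by d7 = 33/5 → (0, 200/9)
  seg 4: down by d5 = 163/60 → (0, 3511/180)
  seg 5: down by d7 = 33/5 → (0, 2323/180)
  seg 6: up by d6 = 241/20 → (0, 1123/45)
  seg 7: up by d7 = 33/5 → (0, 284/9)
  seg 8: up by d2 = 13 → (0, 401/9)
  seg 9: left by d9 = 2323/180 → (-2323/180, 401/9)
  seg 10: left by d7 = 33/5 → (-3511/180, 401/9)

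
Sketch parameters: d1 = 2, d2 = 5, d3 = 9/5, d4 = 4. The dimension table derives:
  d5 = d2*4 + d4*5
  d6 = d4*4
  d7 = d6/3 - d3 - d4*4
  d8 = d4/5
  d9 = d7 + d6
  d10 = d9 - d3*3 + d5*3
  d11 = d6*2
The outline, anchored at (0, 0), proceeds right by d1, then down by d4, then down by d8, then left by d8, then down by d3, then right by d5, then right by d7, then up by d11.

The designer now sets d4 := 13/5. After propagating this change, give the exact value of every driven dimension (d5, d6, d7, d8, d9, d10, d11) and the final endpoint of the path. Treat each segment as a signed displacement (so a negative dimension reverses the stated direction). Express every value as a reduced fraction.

d5 = 33
d6 = 52/5
d7 = -131/15
d8 = 13/25
d9 = 5/3
d10 = 1429/15
d11 = 104/5
endpoint = (1931/75, 397/25)

Apply edit: d4 := 13/5
  d5 = d2*4 + d4*5 = 33
  d6 = d4*4 = 52/5
  d7 = d6/3 - d3 - d4*4 = -131/15
  d8 = d4/5 = 13/25
  d9 = d7 + d6 = 5/3
  d10 = d9 - d3*3 + d5*3 = 1429/15
  d11 = d6*2 = 104/5
Walk from origin (0, 0):
  seg 1: right by d1 = 2 → (2, 0)
  seg 2: down by d4 = 13/5 → (2, -13/5)
  seg 3: down by d8 = 13/25 → (2, -78/25)
  seg 4: left by d8 = 13/25 → (37/25, -78/25)
  seg 5: down by d3 = 9/5 → (37/25, -123/25)
  seg 6: right by d5 = 33 → (862/25, -123/25)
  seg 7: right by d7 = -131/15 → (1931/75, -123/25)
  seg 8: up by d11 = 104/5 → (1931/75, 397/25)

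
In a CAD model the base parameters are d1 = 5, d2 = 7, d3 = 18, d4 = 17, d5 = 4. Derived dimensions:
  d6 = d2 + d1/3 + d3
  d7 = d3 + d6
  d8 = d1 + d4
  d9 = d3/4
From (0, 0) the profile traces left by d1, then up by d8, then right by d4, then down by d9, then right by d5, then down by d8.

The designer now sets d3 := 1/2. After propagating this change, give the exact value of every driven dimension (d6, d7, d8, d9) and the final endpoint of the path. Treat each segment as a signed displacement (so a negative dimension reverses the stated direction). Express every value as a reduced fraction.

d6 = 55/6
d7 = 29/3
d8 = 22
d9 = 1/8
endpoint = (16, -1/8)

Apply edit: d3 := 1/2
  d6 = d2 + d1/3 + d3 = 55/6
  d7 = d3 + d6 = 29/3
  d8 = d1 + d4 = 22
  d9 = d3/4 = 1/8
Walk from origin (0, 0):
  seg 1: left by d1 = 5 → (-5, 0)
  seg 2: up by d8 = 22 → (-5, 22)
  seg 3: right by d4 = 17 → (12, 22)
  seg 4: down by d9 = 1/8 → (12, 175/8)
  seg 5: right by d5 = 4 → (16, 175/8)
  seg 6: down by d8 = 22 → (16, -1/8)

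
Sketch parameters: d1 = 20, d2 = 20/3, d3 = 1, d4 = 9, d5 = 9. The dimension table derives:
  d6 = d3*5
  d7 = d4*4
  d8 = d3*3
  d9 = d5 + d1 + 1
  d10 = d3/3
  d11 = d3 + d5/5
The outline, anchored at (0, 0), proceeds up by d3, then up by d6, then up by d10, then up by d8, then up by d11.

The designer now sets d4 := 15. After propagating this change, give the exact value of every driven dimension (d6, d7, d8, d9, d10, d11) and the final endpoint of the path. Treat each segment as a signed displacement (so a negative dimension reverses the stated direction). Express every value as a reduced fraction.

Apply edit: d4 := 15
  d6 = d3*5 = 5
  d7 = d4*4 = 60
  d8 = d3*3 = 3
  d9 = d5 + d1 + 1 = 30
  d10 = d3/3 = 1/3
  d11 = d3 + d5/5 = 14/5
Walk from origin (0, 0):
  seg 1: up by d3 = 1 → (0, 1)
  seg 2: up by d6 = 5 → (0, 6)
  seg 3: up by d10 = 1/3 → (0, 19/3)
  seg 4: up by d8 = 3 → (0, 28/3)
  seg 5: up by d11 = 14/5 → (0, 182/15)

d6 = 5
d7 = 60
d8 = 3
d9 = 30
d10 = 1/3
d11 = 14/5
endpoint = (0, 182/15)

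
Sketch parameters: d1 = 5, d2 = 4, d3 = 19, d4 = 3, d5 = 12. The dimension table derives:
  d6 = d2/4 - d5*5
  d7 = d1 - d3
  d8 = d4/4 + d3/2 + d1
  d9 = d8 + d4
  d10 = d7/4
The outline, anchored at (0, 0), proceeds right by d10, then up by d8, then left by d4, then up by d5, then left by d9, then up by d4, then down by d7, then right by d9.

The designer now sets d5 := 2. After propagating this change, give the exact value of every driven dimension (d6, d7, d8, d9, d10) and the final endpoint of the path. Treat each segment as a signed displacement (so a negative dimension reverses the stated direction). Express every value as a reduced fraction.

Apply edit: d5 := 2
  d6 = d2/4 - d5*5 = -9
  d7 = d1 - d3 = -14
  d8 = d4/4 + d3/2 + d1 = 61/4
  d9 = d8 + d4 = 73/4
  d10 = d7/4 = -7/2
Walk from origin (0, 0):
  seg 1: right by d10 = -7/2 → (-7/2, 0)
  seg 2: up by d8 = 61/4 → (-7/2, 61/4)
  seg 3: left by d4 = 3 → (-13/2, 61/4)
  seg 4: up by d5 = 2 → (-13/2, 69/4)
  seg 5: left by d9 = 73/4 → (-99/4, 69/4)
  seg 6: up by d4 = 3 → (-99/4, 81/4)
  seg 7: down by d7 = -14 → (-99/4, 137/4)
  seg 8: right by d9 = 73/4 → (-13/2, 137/4)

d6 = -9
d7 = -14
d8 = 61/4
d9 = 73/4
d10 = -7/2
endpoint = (-13/2, 137/4)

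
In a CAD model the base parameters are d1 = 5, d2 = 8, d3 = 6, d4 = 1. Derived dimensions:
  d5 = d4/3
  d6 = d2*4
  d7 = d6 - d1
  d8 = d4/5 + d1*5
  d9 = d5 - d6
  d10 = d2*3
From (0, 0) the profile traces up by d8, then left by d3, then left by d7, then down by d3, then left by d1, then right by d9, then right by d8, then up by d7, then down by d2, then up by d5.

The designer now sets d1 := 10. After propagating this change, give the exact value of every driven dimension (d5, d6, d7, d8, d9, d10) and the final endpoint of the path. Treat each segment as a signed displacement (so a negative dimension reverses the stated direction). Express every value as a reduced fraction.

Apply edit: d1 := 10
  d5 = d4/3 = 1/3
  d6 = d2*4 = 32
  d7 = d6 - d1 = 22
  d8 = d4/5 + d1*5 = 251/5
  d9 = d5 - d6 = -95/3
  d10 = d2*3 = 24
Walk from origin (0, 0):
  seg 1: up by d8 = 251/5 → (0, 251/5)
  seg 2: left by d3 = 6 → (-6, 251/5)
  seg 3: left by d7 = 22 → (-28, 251/5)
  seg 4: down by d3 = 6 → (-28, 221/5)
  seg 5: left by d1 = 10 → (-38, 221/5)
  seg 6: right by d9 = -95/3 → (-209/3, 221/5)
  seg 7: right by d8 = 251/5 → (-292/15, 221/5)
  seg 8: up by d7 = 22 → (-292/15, 331/5)
  seg 9: down by d2 = 8 → (-292/15, 291/5)
  seg 10: up by d5 = 1/3 → (-292/15, 878/15)

d5 = 1/3
d6 = 32
d7 = 22
d8 = 251/5
d9 = -95/3
d10 = 24
endpoint = (-292/15, 878/15)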